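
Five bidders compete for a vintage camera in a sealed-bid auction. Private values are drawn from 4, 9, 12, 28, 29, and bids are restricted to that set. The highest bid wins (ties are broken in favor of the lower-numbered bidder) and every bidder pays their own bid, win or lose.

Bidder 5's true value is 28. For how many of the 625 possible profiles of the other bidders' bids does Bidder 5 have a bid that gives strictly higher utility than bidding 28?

560

Others bid (4, 4, 4, 4): truth gives 0; bid 9 gives 19 > 0. Violating.
Others bid (4, 4, 4, 9): truth gives 0; bid 12 gives 16 > 0. Violating.
Others bid (4, 4, 4, 28): truth gives -28; bid 29 gives -1 > -28. Violating.
Others bid (4, 4, 4, 29): truth gives -28; bid 4 gives -4 > -28. Violating.
Others bid (4, 4, 4, 12): truth gives 0; no alternative beats it.
Others bid (4, 4, 9, 12): truth gives 0; no alternative beats it.
(Checking all 625 profiles: 560 have a profitable deviation, 65 do not.)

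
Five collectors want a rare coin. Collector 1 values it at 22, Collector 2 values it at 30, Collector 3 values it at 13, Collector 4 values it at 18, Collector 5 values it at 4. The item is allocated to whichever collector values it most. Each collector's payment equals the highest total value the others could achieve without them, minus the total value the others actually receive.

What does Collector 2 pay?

22

Collector 2 has the highest value and receives the item.
Without Collector 2, the item would go to the next-highest value, 22, so the others could achieve 22.
With Collector 2 present and winning, the others receive nothing, so their total is 0.
Payment = 22 - 0 = 22.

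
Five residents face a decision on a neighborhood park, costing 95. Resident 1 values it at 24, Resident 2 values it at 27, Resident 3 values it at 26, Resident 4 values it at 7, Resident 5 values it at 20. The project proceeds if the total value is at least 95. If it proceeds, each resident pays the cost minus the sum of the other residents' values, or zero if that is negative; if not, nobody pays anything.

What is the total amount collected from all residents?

Total value 104 ≥ cost 95, so it is built.
Resident 1: others sum to 80; max(0, 95 - 80) = 15.
Resident 2: others sum to 77; max(0, 95 - 77) = 18.
Resident 3: others sum to 78; max(0, 95 - 78) = 17.
Resident 4: others sum to 97; max(0, 95 - 97) = 0.
Resident 5: others sum to 84; max(0, 95 - 84) = 11.
Total collected = 15 + 18 + 17 + 0 + 11 = 61.

61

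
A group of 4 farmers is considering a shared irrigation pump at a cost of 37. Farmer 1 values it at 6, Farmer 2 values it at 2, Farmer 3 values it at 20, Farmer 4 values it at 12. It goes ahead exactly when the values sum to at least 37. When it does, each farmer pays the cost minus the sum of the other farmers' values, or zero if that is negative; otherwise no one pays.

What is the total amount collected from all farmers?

29

Total value 40 ≥ cost 37, so it is built.
Farmer 1: others sum to 34; max(0, 37 - 34) = 3.
Farmer 2: others sum to 38; max(0, 37 - 38) = 0.
Farmer 3: others sum to 20; max(0, 37 - 20) = 17.
Farmer 4: others sum to 28; max(0, 37 - 28) = 9.
Total collected = 3 + 0 + 17 + 9 = 29.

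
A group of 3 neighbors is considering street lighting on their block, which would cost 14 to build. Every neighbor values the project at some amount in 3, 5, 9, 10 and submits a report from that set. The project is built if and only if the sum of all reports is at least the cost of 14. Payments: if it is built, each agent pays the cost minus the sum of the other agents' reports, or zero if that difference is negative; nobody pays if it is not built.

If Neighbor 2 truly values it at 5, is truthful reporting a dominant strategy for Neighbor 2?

Check each profile of the others' reports and compare truth against every alternative report.
Others report (5, 9): truth gives 5, best alternative gives 5.
Others report (5, 10): truth gives 5, best alternative gives 5.
Others report (9, 5): truth gives 5, best alternative gives 5.
Others report (9, 9): truth gives 5, best alternative gives 5.
Others report (9, 10): truth gives 5, best alternative gives 5.
Others report (10, 5): truth gives 5, best alternative gives 5.
(Remaining 10 profiles checked similarly; truth is weakly best in each.)
In every case the truthful report is at least as good as any alternative, so it is a dominant strategy.

Yes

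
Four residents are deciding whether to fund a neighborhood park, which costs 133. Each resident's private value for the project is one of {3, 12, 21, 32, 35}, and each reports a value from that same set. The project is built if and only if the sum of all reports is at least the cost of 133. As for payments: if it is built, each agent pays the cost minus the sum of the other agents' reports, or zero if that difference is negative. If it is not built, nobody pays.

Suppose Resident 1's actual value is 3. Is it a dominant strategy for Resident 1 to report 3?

Check each profile of the others' reports and compare truth against every alternative report.
Others report (3, 3, 3): truth gives 0, best alternative gives 0.
Others report (3, 3, 12): truth gives 0, best alternative gives 0.
Others report (3, 3, 21): truth gives 0, best alternative gives 0.
Others report (3, 3, 32): truth gives 0, best alternative gives 0.
Others report (3, 3, 35): truth gives 0, best alternative gives 0.
Others report (3, 12, 3): truth gives 0, best alternative gives 0.
(Remaining 119 profiles checked similarly; truth is weakly best in each.)
In every case the truthful report is at least as good as any alternative, so it is a dominant strategy.

Yes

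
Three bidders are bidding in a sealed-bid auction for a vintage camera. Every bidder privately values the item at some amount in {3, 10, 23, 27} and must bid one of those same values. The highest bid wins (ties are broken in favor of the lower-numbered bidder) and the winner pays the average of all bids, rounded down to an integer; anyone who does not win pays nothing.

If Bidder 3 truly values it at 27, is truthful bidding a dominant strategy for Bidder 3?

No

Consider the case where Bidder 1 bids 3 and Bidder 2 bids 3.
Truthful bid 27: wins, pays 11, utility 27 - 11 = 16.
Bid 10 instead: wins, pays 5, utility 27 - 5 = 22.
Since 22 > 16, bidding 10 is strictly better here, so truthful bidding is not dominant.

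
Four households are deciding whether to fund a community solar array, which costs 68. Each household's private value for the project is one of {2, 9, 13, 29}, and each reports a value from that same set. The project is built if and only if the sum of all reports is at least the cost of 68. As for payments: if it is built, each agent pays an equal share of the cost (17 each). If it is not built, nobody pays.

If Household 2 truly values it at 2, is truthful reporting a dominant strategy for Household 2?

Yes

Check each profile of the others' reports and compare truth against every alternative report.
Others report (2, 29, 29): truth gives 0, best alternative gives -15.
Others report (29, 2, 29): truth gives 0, best alternative gives -15.
Others report (29, 29, 2): truth gives 0, best alternative gives -15.
Others report (9, 29, 29): truth gives -15, best alternative gives -15.
Others report (13, 29, 29): truth gives -15, best alternative gives -15.
Others report (29, 9, 29): truth gives -15, best alternative gives -15.
(Remaining 58 profiles checked similarly; truth is weakly best in each.)
In every case the truthful report is at least as good as any alternative, so it is a dominant strategy.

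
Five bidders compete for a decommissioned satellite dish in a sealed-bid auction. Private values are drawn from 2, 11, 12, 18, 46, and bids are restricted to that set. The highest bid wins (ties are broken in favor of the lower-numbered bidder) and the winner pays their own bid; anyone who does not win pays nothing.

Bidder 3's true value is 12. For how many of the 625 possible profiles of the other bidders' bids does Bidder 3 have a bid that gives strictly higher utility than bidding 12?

4

Others bid (2, 2, 2, 2): truth gives 0; bid 11 gives 1 > 0. Violating.
Others bid (2, 2, 2, 11): truth gives 0; bid 11 gives 1 > 0. Violating.
Others bid (2, 2, 11, 2): truth gives 0; bid 11 gives 1 > 0. Violating.
Others bid (2, 2, 11, 11): truth gives 0; bid 11 gives 1 > 0. Violating.
Others bid (2, 2, 2, 12): truth gives 0; no alternative beats it.
Others bid (2, 2, 2, 18): truth gives 0; no alternative beats it.
(Checking all 625 profiles: 4 have a profitable deviation, 621 do not.)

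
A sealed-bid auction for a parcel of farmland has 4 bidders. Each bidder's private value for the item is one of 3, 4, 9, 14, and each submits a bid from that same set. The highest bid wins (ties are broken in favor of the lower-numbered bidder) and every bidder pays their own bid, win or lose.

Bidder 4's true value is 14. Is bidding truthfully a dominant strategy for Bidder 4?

No

Consider the case where Bidder 1 bids 3, Bidder 2 bids 3 and Bidder 3 bids 3.
Truthful bid 14: wins, pays 14, utility 14 - 14 = 0.
Bid 4 instead: wins, pays 4, utility 14 - 4 = 10.
Since 10 > 0, bidding 4 is strictly better here, so truthful bidding is not dominant.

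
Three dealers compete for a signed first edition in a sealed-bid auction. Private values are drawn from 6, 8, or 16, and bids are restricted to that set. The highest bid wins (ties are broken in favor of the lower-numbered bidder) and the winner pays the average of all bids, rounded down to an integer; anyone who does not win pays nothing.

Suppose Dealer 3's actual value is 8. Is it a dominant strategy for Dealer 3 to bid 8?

Yes

Check each profile of the others' bids and compare truth against every alternative bid.
Others bid (6, 6): truth gives 2, best alternative gives 0.
Others bid (6, 8): truth gives 0, best alternative gives 0.
Others bid (6, 16): truth gives 0, best alternative gives 0.
Others bid (8, 6): truth gives 0, best alternative gives 0.
Others bid (8, 8): truth gives 0, best alternative gives 0.
Others bid (8, 16): truth gives 0, best alternative gives 0.
(Remaining 3 profiles checked similarly; truth is weakly best in each.)
In every case the truthful bid is at least as good as any alternative, so it is a dominant strategy.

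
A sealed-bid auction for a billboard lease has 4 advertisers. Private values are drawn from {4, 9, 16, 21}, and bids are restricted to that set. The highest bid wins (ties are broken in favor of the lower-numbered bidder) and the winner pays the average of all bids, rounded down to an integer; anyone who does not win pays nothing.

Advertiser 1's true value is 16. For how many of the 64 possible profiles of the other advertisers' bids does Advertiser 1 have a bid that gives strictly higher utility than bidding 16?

26

Others bid (4, 4, 4): truth gives 9; bid 4 gives 12 > 9. Violating.
Others bid (4, 4, 9): truth gives 8; bid 9 gives 10 > 8. Violating.
Others bid (4, 4, 21): truth gives 0; bid 21 gives 4 > 0. Violating.
Others bid (4, 9, 4): truth gives 8; bid 9 gives 10 > 8. Violating.
Others bid (4, 4, 16): truth gives 6; no alternative beats it.
Others bid (4, 9, 16): truth gives 5; no alternative beats it.
(Checking all 64 profiles: 26 have a profitable deviation, 38 do not.)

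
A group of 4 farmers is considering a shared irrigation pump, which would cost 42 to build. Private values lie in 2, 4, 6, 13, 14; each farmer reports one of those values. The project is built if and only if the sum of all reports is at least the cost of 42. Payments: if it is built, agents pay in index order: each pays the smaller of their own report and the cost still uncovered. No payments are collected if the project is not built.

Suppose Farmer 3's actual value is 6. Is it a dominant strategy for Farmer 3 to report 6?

No

Consider the case where Farmer 1 reports 13, Farmer 2 reports 13 and Farmer 4 reports 13.
Truthful report 6: project built, pays 6, utility 6 - 6 = 0.
Report 4 instead: project built, pays 4, utility 6 - 4 = 2.
Since 2 > 0, reporting 4 is strictly better here, so truthful reporting is not dominant.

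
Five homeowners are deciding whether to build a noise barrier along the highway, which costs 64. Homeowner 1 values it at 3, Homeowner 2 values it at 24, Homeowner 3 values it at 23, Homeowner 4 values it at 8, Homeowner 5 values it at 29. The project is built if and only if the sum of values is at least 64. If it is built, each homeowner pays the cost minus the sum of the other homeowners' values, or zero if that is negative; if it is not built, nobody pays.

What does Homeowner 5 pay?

6

Total value 87 ≥ cost 64, so the project is built.
The other homeowners' values sum to 58.
Cost minus that sum is 64 - 58 = 6.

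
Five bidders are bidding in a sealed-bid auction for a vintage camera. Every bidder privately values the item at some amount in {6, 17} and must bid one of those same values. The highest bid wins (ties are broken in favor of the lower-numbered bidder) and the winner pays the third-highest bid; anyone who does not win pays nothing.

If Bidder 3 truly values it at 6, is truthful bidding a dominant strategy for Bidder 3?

Check each profile of the others' bids and compare truth against every alternative bid.
Others bid (6, 6, 17, 17): truth gives 0, best alternative gives -11.
Others bid (6, 6, 6, 6): truth gives 0, best alternative gives 0.
Others bid (6, 6, 6, 17): truth gives 0, best alternative gives 0.
Others bid (6, 6, 17, 6): truth gives 0, best alternative gives 0.
Others bid (6, 17, 6, 6): truth gives 0, best alternative gives 0.
Others bid (6, 17, 6, 17): truth gives 0, best alternative gives 0.
(Remaining 10 profiles checked similarly; truth is weakly best in each.)
In every case the truthful bid is at least as good as any alternative, so it is a dominant strategy.

Yes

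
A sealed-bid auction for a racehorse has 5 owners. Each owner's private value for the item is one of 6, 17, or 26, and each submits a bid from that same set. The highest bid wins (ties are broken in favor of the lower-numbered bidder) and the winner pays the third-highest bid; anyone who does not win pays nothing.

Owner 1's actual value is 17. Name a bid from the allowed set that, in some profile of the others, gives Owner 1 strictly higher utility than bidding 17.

26

Suppose Owner 2 bids 6, Owner 3 bids 6, Owner 4 bids 6 and Owner 5 bids 26.
Bid 17: loses, pays 0, utility 0.
Bid 26: wins, pays 6, utility 17 - 6 = 11.
So bidding 26 beats truth here (11 > 0).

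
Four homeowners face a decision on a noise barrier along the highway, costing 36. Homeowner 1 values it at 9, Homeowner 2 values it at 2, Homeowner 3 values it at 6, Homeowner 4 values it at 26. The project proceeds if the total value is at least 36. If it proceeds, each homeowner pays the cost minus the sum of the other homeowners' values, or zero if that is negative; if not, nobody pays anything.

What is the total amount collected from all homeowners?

Total value 43 ≥ cost 36, so it is built.
Homeowner 1: others sum to 34; max(0, 36 - 34) = 2.
Homeowner 2: others sum to 41; max(0, 36 - 41) = 0.
Homeowner 3: others sum to 37; max(0, 36 - 37) = 0.
Homeowner 4: others sum to 17; max(0, 36 - 17) = 19.
Total collected = 2 + 0 + 0 + 19 = 21.

21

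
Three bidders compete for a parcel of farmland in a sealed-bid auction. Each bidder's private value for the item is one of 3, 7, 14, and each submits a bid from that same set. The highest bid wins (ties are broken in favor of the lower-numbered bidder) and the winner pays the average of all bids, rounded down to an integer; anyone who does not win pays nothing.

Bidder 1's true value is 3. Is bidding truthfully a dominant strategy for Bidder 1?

Check each profile of the others' bids and compare truth against every alternative bid.
Others bid (7, 7): truth gives 0, best alternative gives -4.
Others bid (3, 7): truth gives 0, best alternative gives -2.
Others bid (7, 3): truth gives 0, best alternative gives -2.
Others bid (3, 3): truth gives 0, best alternative gives -1.
Others bid (3, 14): truth gives 0, best alternative gives 0.
Others bid (7, 14): truth gives 0, best alternative gives 0.
(Remaining 3 profiles checked similarly; truth is weakly best in each.)
In every case the truthful bid is at least as good as any alternative, so it is a dominant strategy.

Yes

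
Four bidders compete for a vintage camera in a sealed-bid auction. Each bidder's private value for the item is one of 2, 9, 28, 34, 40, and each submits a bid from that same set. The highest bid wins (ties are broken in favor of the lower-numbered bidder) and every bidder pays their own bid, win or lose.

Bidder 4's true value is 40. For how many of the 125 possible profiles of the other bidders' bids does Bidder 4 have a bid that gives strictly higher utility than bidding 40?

Others bid (2, 2, 2): truth gives 0; bid 9 gives 31 > 0. Violating.
Others bid (2, 2, 9): truth gives 0; bid 28 gives 12 > 0. Violating.
Others bid (2, 2, 28): truth gives 0; bid 34 gives 6 > 0. Violating.
Others bid (2, 2, 40): truth gives -40; bid 2 gives -2 > -40. Violating.
Others bid (2, 2, 34): truth gives 0; no alternative beats it.
Others bid (2, 9, 34): truth gives 0; no alternative beats it.
(Checking all 125 profiles: 88 have a profitable deviation, 37 do not.)

88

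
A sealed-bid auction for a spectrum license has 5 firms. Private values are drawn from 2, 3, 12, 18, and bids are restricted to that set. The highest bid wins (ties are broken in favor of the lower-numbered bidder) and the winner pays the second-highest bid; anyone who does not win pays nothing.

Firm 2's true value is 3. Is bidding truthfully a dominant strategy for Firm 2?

Check each profile of the others' bids and compare truth against every alternative bid.
Others bid (2, 2, 2, 2): truth gives 1, best alternative gives 1.
Others bid (2, 2, 2, 3): truth gives 0, best alternative gives 0.
Others bid (2, 2, 2, 12): truth gives 0, best alternative gives 0.
Others bid (2, 2, 2, 18): truth gives 0, best alternative gives 0.
Others bid (2, 2, 3, 2): truth gives 0, best alternative gives 0.
Others bid (2, 2, 3, 3): truth gives 0, best alternative gives 0.
(Remaining 250 profiles checked similarly; truth is weakly best in each.)
In every case the truthful bid is at least as good as any alternative, so it is a dominant strategy.

Yes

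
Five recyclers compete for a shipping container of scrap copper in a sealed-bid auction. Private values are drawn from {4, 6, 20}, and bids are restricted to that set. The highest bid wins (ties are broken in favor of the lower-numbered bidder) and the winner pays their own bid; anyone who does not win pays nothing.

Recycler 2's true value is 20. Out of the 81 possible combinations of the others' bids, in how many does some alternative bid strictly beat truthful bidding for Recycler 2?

Others bid (4, 4, 4, 4): truth gives 0; bid 6 gives 14 > 0. Violating.
Others bid (4, 4, 4, 6): truth gives 0; bid 6 gives 14 > 0. Violating.
Others bid (4, 4, 6, 4): truth gives 0; bid 6 gives 14 > 0. Violating.
Others bid (4, 4, 6, 6): truth gives 0; bid 6 gives 14 > 0. Violating.
Others bid (4, 4, 4, 20): truth gives 0; no alternative beats it.
Others bid (4, 4, 6, 20): truth gives 0; no alternative beats it.
(Checking all 81 profiles: 8 have a profitable deviation, 73 do not.)

8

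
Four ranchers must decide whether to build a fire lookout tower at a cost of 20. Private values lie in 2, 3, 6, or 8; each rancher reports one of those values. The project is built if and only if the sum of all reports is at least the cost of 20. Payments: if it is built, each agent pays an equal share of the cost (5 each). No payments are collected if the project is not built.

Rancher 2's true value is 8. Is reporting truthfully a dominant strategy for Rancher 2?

Check each profile of the others' reports and compare truth against every alternative report.
Others report (2, 2, 8): truth gives 3, best alternative gives 0.
Others report (2, 3, 8): truth gives 3, best alternative gives 0.
Others report (2, 8, 2): truth gives 3, best alternative gives 0.
Others report (2, 8, 3): truth gives 3, best alternative gives 0.
Others report (3, 2, 8): truth gives 3, best alternative gives 0.
Others report (3, 3, 6): truth gives 3, best alternative gives 0.
(Remaining 58 profiles checked similarly; truth is weakly best in each.)
In every case the truthful report is at least as good as any alternative, so it is a dominant strategy.

Yes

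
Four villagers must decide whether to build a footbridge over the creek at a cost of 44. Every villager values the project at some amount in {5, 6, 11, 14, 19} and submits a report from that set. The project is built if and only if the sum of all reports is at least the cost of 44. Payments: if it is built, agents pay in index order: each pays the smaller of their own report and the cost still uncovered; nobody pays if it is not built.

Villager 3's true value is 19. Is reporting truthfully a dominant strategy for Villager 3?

Consider the case where Villager 1 reports 5, Villager 2 reports 6 and Villager 4 reports 19.
Truthful report 19: project built, pays 19, utility 19 - 19 = 0.
Report 14 instead: project built, pays 14, utility 19 - 14 = 5.
Since 5 > 0, reporting 14 is strictly better here, so truthful reporting is not dominant.

No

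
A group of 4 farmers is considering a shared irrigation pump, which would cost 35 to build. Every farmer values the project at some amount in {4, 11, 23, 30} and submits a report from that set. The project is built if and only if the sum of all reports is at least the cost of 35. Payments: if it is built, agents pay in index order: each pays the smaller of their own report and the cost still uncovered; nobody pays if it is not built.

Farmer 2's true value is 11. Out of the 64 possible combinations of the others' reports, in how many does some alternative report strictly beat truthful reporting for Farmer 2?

57

Others report (4, 4, 23): truth gives 0; report 4 gives 7 > 0. Violating.
Others report (4, 4, 30): truth gives 0; report 4 gives 7 > 0. Violating.
Others report (4, 11, 23): truth gives 0; report 4 gives 7 > 0. Violating.
Others report (4, 11, 30): truth gives 0; report 4 gives 7 > 0. Violating.
Others report (4, 4, 4): truth gives 0; no alternative beats it.
Others report (4, 4, 11): truth gives 0; no alternative beats it.
(Checking all 64 profiles: 57 have a profitable deviation, 7 do not.)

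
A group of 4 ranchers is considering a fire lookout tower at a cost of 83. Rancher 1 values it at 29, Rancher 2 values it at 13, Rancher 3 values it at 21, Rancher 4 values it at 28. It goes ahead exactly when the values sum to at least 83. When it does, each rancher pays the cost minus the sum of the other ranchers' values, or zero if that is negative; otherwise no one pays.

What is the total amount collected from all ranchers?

59

Total value 91 ≥ cost 83, so it is built.
Rancher 1: others sum to 62; max(0, 83 - 62) = 21.
Rancher 2: others sum to 78; max(0, 83 - 78) = 5.
Rancher 3: others sum to 70; max(0, 83 - 70) = 13.
Rancher 4: others sum to 63; max(0, 83 - 63) = 20.
Total collected = 21 + 5 + 13 + 20 = 59.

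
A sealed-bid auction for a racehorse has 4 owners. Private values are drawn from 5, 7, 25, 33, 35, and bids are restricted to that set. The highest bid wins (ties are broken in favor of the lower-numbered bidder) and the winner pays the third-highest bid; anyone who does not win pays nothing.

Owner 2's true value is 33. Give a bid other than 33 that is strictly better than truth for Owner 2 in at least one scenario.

35

Suppose Owner 1 bids 5, Owner 3 bids 5 and Owner 4 bids 35.
Bid 33: loses, pays 0, utility 0.
Bid 35: wins, pays 5, utility 33 - 5 = 28.
So bidding 35 beats truth here (28 > 0).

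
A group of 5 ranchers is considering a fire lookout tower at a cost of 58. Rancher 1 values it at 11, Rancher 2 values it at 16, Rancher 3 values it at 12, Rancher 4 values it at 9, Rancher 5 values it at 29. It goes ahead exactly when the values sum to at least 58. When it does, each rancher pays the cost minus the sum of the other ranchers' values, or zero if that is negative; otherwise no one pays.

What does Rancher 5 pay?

10

Total value 77 ≥ cost 58, so the project is built.
The other ranchers' values sum to 48.
Cost minus that sum is 58 - 48 = 10.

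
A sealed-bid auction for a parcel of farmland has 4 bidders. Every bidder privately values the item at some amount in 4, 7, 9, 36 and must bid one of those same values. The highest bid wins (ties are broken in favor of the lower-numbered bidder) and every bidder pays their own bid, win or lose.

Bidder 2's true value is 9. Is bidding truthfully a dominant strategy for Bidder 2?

Consider the case where Bidder 1 bids 4, Bidder 3 bids 4 and Bidder 4 bids 4.
Truthful bid 9: wins, pays 9, utility 9 - 9 = 0.
Bid 7 instead: wins, pays 7, utility 9 - 7 = 2.
Since 2 > 0, bidding 7 is strictly better here, so truthful bidding is not dominant.

No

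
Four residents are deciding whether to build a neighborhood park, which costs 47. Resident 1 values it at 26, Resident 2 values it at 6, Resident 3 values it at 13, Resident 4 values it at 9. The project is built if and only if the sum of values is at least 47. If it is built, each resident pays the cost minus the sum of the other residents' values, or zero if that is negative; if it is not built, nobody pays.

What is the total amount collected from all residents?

27

Total value 54 ≥ cost 47, so it is built.
Resident 1: others sum to 28; max(0, 47 - 28) = 19.
Resident 2: others sum to 48; max(0, 47 - 48) = 0.
Resident 3: others sum to 41; max(0, 47 - 41) = 6.
Resident 4: others sum to 45; max(0, 47 - 45) = 2.
Total collected = 19 + 0 + 6 + 2 = 27.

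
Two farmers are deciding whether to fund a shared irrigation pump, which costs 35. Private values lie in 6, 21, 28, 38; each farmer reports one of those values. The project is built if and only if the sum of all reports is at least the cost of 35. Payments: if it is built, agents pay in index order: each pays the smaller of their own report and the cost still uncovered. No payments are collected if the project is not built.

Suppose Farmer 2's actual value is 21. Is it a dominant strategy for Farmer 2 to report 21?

Check each profile of the others' reports and compare truth against every alternative report.
Others report (38): truth gives 21, best alternative gives 21.
Others report (28): truth gives 14, best alternative gives 14.
Others report (21): truth gives 7, best alternative gives 7.
Others report (6): truth gives 0, best alternative gives 0.
In every case the truthful report is at least as good as any alternative, so it is a dominant strategy.

Yes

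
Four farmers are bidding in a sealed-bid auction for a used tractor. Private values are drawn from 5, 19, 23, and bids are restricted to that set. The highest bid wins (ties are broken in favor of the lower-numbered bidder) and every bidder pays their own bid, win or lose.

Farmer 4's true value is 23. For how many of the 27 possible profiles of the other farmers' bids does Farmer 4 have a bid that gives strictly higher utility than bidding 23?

Others bid (5, 5, 5): truth gives 0; bid 19 gives 4 > 0. Violating.
Others bid (5, 5, 23): truth gives -23; bid 5 gives -5 > -23. Violating.
Others bid (5, 19, 23): truth gives -23; bid 5 gives -5 > -23. Violating.
Others bid (5, 23, 5): truth gives -23; bid 5 gives -5 > -23. Violating.
Others bid (5, 5, 19): truth gives 0; no alternative beats it.
Others bid (5, 19, 5): truth gives 0; no alternative beats it.
(Checking all 27 profiles: 20 have a profitable deviation, 7 do not.)

20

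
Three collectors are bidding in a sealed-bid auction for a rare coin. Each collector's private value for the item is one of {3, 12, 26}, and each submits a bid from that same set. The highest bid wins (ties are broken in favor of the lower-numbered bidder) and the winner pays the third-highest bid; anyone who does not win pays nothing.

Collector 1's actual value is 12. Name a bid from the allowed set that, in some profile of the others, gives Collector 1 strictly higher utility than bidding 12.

26

Suppose Collector 2 bids 3 and Collector 3 bids 26.
Bid 12: loses, pays 0, utility 0.
Bid 26: wins, pays 3, utility 12 - 3 = 9.
So bidding 26 beats truth here (9 > 0).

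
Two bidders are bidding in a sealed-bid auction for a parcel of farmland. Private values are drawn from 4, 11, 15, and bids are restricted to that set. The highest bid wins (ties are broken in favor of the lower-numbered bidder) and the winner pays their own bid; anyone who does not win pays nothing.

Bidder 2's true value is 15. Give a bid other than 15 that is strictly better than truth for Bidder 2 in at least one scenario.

11

Suppose Bidder 1 bids 4.
Bid 15: wins, pays 15, utility 15 - 15 = 0.
Bid 11: wins, pays 11, utility 15 - 11 = 4.
So bidding 11 beats truth here (4 > 0).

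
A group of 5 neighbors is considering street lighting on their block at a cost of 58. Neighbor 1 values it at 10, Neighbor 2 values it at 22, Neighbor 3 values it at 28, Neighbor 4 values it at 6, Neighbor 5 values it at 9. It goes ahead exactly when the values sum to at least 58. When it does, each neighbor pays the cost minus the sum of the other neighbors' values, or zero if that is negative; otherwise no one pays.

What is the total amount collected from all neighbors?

16

Total value 75 ≥ cost 58, so it is built.
Neighbor 1: others sum to 65; max(0, 58 - 65) = 0.
Neighbor 2: others sum to 53; max(0, 58 - 53) = 5.
Neighbor 3: others sum to 47; max(0, 58 - 47) = 11.
Neighbor 4: others sum to 69; max(0, 58 - 69) = 0.
Neighbor 5: others sum to 66; max(0, 58 - 66) = 0.
Total collected = 0 + 5 + 11 + 0 + 0 = 16.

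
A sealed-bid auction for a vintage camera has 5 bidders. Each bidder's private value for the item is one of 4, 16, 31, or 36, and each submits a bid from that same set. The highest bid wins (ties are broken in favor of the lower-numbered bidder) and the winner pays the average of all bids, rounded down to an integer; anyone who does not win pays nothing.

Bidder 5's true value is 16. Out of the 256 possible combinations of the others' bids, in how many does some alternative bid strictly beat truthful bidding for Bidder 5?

14

Others bid (4, 4, 4, 16): truth gives 0; bid 31 gives 5 > 0. Violating.
Others bid (4, 4, 4, 31): truth gives 0; bid 36 gives 1 > 0. Violating.
Others bid (4, 4, 16, 4): truth gives 0; bid 31 gives 5 > 0. Violating.
Others bid (4, 4, 16, 16): truth gives 0; bid 31 gives 2 > 0. Violating.
Others bid (4, 4, 4, 4): truth gives 10; no alternative beats it.
Others bid (4, 4, 4, 36): truth gives 0; no alternative beats it.
(Checking all 256 profiles: 14 have a profitable deviation, 242 do not.)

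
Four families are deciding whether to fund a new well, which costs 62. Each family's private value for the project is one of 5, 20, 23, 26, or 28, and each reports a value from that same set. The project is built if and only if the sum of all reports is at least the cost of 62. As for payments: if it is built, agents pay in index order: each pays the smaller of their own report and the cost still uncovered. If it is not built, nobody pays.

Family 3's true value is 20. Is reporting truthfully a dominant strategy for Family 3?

Consider the case where Family 1 reports 5, Family 2 reports 26 and Family 4 reports 26.
Truthful report 20: project built, pays 20, utility 20 - 20 = 0.
Report 5 instead: project built, pays 5, utility 20 - 5 = 15.
Since 15 > 0, reporting 5 is strictly better here, so truthful reporting is not dominant.

No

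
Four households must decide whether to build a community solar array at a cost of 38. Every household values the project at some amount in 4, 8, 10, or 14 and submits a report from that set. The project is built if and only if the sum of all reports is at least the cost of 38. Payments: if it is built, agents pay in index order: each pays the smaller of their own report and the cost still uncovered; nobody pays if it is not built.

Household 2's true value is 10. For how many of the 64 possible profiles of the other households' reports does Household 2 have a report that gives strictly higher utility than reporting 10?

Others report (4, 14, 14): truth gives 0; report 8 gives 2 > 0. Violating.
Others report (8, 8, 14): truth gives 0; report 8 gives 2 > 0. Violating.
Others report (8, 10, 14): truth gives 0; report 8 gives 2 > 0. Violating.
Others report (8, 14, 8): truth gives 0; report 8 gives 2 > 0. Violating.
Others report (4, 4, 4): truth gives 0; no alternative beats it.
Others report (4, 4, 8): truth gives 0; no alternative beats it.
(Checking all 64 profiles: 23 have a profitable deviation, 41 do not.)

23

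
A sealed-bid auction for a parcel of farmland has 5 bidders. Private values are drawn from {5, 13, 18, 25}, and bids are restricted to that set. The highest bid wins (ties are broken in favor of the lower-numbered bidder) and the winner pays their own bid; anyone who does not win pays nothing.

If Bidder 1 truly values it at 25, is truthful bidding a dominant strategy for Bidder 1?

Consider the case where Bidder 2 bids 5, Bidder 3 bids 5, Bidder 4 bids 5 and Bidder 5 bids 5.
Truthful bid 25: wins, pays 25, utility 25 - 25 = 0.
Bid 5 instead: wins, pays 5, utility 25 - 5 = 20.
Since 20 > 0, bidding 5 is strictly better here, so truthful bidding is not dominant.

No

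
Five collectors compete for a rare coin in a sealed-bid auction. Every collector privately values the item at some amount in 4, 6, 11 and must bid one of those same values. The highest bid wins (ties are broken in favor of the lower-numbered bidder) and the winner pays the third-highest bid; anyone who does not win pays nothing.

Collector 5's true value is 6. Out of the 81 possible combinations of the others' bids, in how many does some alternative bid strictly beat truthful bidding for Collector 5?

4

Others bid (4, 4, 4, 6): truth gives 0; bid 11 gives 2 > 0. Violating.
Others bid (4, 4, 6, 4): truth gives 0; bid 11 gives 2 > 0. Violating.
Others bid (4, 6, 4, 4): truth gives 0; bid 11 gives 2 > 0. Violating.
Others bid (6, 4, 4, 4): truth gives 0; bid 11 gives 2 > 0. Violating.
Others bid (4, 4, 4, 4): truth gives 2; no alternative beats it.
Others bid (4, 4, 4, 11): truth gives 0; no alternative beats it.
(Checking all 81 profiles: 4 have a profitable deviation, 77 do not.)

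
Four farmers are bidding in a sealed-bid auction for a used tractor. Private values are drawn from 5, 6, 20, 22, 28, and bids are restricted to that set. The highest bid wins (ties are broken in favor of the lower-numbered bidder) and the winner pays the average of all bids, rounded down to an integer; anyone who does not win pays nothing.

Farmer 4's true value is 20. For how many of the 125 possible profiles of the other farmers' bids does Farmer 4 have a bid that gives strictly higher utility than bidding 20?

49

Others bid (5, 5, 5): truth gives 12; bid 6 gives 15 > 12. Violating.
Others bid (5, 5, 20): truth gives 0; bid 22 gives 7 > 0. Violating.
Others bid (5, 5, 22): truth gives 0; bid 28 gives 5 > 0. Violating.
Others bid (5, 6, 20): truth gives 0; bid 22 gives 7 > 0. Violating.
Others bid (5, 5, 6): truth gives 11; no alternative beats it.
Others bid (5, 5, 28): truth gives 0; no alternative beats it.
(Checking all 125 profiles: 49 have a profitable deviation, 76 do not.)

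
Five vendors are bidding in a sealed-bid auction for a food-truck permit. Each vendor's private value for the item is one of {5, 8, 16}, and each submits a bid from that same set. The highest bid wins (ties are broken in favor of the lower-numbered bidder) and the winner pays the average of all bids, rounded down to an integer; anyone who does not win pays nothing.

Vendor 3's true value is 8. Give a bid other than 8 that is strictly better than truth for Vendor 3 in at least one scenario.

Suppose Vendor 1 bids 5, Vendor 2 bids 8, Vendor 4 bids 5 and Vendor 5 bids 5.
Bid 8: loses, pays 0, utility 0.
Bid 16: wins, pays 7, utility 8 - 7 = 1.
So bidding 16 beats truth here (1 > 0).

16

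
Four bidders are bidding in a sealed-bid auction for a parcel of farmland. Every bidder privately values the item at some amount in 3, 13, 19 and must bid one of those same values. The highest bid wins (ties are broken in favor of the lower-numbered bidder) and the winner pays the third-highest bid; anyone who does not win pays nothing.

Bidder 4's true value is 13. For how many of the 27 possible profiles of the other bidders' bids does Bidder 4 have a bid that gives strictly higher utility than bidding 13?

3

Others bid (3, 3, 13): truth gives 0; bid 19 gives 10 > 0. Violating.
Others bid (3, 13, 3): truth gives 0; bid 19 gives 10 > 0. Violating.
Others bid (13, 3, 3): truth gives 0; bid 19 gives 10 > 0. Violating.
Others bid (3, 3, 3): truth gives 10; no alternative beats it.
Others bid (3, 3, 19): truth gives 0; no alternative beats it.
(Checking all 27 profiles: 3 have a profitable deviation, 24 do not.)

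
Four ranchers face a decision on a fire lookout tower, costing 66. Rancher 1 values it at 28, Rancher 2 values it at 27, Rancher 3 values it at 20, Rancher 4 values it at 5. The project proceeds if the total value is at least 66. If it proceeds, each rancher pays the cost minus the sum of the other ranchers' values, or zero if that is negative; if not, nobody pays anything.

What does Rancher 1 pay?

14

Total value 80 ≥ cost 66, so the project is built.
The other ranchers' values sum to 52.
Cost minus that sum is 66 - 52 = 14.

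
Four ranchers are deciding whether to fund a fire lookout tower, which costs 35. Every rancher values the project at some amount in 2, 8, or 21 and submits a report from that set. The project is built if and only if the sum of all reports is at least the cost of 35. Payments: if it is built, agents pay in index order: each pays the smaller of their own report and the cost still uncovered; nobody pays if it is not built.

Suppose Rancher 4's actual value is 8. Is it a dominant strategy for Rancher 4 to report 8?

Check each profile of the others' reports and compare truth against every alternative report.
Others report (2, 21, 21): truth gives 8, best alternative gives 8.
Others report (8, 8, 21): truth gives 8, best alternative gives 8.
Others report (8, 21, 8): truth gives 8, best alternative gives 8.
Others report (8, 21, 21): truth gives 8, best alternative gives 8.
Others report (21, 2, 21): truth gives 8, best alternative gives 8.
Others report (21, 8, 8): truth gives 8, best alternative gives 8.
(Remaining 21 profiles checked similarly; truth is weakly best in each.)
In every case the truthful report is at least as good as any alternative, so it is a dominant strategy.

Yes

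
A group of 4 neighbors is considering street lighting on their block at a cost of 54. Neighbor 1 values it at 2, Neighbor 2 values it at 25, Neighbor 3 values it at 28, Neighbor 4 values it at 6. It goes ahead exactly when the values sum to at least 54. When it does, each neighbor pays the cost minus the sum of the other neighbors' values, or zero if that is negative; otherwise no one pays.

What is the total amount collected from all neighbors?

Total value 61 ≥ cost 54, so it is built.
Neighbor 1: others sum to 59; max(0, 54 - 59) = 0.
Neighbor 2: others sum to 36; max(0, 54 - 36) = 18.
Neighbor 3: others sum to 33; max(0, 54 - 33) = 21.
Neighbor 4: others sum to 55; max(0, 54 - 55) = 0.
Total collected = 0 + 18 + 21 + 0 = 39.

39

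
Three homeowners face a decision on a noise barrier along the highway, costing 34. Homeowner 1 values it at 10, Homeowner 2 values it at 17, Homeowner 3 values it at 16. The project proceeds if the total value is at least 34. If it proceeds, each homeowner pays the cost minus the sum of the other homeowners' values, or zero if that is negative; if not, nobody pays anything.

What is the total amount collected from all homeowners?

Total value 43 ≥ cost 34, so it is built.
Homeowner 1: others sum to 33; max(0, 34 - 33) = 1.
Homeowner 2: others sum to 26; max(0, 34 - 26) = 8.
Homeowner 3: others sum to 27; max(0, 34 - 27) = 7.
Total collected = 1 + 8 + 7 = 16.

16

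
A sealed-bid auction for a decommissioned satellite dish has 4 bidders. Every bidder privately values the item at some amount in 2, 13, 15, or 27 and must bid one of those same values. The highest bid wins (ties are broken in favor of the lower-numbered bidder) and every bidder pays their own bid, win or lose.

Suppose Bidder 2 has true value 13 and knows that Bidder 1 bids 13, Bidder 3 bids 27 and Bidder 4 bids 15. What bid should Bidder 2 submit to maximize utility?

Bid 2: loses but pays 2, utility -2.
Bid 13: loses but pays 13, utility -13.
Bid 15: loses but pays 15, utility -15.
Bid 27: wins, pays 27, utility 13 - 27 = -14.
The best choice is 2 with utility -2.

2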